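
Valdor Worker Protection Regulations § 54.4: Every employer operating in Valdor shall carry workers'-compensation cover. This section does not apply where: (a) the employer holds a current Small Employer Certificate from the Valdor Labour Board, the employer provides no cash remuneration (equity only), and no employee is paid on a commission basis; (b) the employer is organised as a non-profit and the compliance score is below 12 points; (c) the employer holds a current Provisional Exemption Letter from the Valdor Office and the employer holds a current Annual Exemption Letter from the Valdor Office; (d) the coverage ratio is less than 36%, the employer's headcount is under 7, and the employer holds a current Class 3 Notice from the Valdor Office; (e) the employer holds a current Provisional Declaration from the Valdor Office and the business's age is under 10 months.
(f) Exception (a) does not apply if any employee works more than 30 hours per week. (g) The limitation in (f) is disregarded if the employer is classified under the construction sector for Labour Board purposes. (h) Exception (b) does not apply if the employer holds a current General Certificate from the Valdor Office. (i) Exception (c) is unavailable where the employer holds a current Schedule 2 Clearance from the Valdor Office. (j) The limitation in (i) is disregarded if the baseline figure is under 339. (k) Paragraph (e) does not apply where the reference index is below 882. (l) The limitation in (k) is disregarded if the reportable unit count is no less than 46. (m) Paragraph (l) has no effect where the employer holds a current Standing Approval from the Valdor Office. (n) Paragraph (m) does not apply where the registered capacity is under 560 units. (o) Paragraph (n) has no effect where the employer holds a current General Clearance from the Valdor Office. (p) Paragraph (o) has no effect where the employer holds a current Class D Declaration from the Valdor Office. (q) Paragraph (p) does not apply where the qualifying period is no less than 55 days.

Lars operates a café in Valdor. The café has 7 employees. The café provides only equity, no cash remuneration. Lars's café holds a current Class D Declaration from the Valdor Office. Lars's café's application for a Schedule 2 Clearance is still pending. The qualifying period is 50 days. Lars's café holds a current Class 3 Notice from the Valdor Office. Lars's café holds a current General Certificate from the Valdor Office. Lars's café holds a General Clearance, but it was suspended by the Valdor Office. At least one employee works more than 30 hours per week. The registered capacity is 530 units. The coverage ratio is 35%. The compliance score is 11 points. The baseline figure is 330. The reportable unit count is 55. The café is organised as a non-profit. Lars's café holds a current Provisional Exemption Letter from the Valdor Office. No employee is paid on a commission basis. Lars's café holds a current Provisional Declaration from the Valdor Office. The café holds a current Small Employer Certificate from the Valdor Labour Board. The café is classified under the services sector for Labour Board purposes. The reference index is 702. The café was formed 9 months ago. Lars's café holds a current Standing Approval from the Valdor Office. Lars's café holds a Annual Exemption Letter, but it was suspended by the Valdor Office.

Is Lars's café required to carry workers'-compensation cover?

Exception (a) is satisfied on its face — a current Small Employer Certificate is held; remuneration is equity-only; no employee is paid on commission. Turning to paragraphs (f)–(g): (f) is engaged — at least one employee exceeds 30 hours/week. (g), which would lift (f), is not engaged — the café is classified under the services sector. Exception (a) does not apply.
All of (b)'s requirements are met (the employer is a non-profit; the compliance score is 11 points, below the 12 points limit). But applying paragraph (h): (h) is triggered — a current General Certificate is held. (b) is therefore removed.
Exception (c) requires that the employer holds a current Annual Exemption Letter from the Valdor Office; but there is no Annual Exemption Letter in force, so (c) is unavailable.
Exception (d) requires that the employer's headcount is under 7; but the employer's headcount is 7, not under 7, so (d) is unavailable.
All of (e)'s requirements are met (a current Provisional Declaration is held; the business's age is 9 months, under the 10 months limit). Considering the limiting provisions: (k) would limit (e) — the reference index is 702, below the 882 limit — but (l) sets (k) aside: (l) is engaged — the reportable unit count is 55, meeting the 46 threshold. (m) would limit (l) — a current Standing Approval is held — but (n) sets (m) aside: (n) is triggered — the registered capacity is 530 units, under the 560 units limit. (o), which would lift (n), is inapplicable — the General Clearance is not current. (e) remains available.

No — exception (e) applies; Lars's café is not required to carry workers'-compensation cover.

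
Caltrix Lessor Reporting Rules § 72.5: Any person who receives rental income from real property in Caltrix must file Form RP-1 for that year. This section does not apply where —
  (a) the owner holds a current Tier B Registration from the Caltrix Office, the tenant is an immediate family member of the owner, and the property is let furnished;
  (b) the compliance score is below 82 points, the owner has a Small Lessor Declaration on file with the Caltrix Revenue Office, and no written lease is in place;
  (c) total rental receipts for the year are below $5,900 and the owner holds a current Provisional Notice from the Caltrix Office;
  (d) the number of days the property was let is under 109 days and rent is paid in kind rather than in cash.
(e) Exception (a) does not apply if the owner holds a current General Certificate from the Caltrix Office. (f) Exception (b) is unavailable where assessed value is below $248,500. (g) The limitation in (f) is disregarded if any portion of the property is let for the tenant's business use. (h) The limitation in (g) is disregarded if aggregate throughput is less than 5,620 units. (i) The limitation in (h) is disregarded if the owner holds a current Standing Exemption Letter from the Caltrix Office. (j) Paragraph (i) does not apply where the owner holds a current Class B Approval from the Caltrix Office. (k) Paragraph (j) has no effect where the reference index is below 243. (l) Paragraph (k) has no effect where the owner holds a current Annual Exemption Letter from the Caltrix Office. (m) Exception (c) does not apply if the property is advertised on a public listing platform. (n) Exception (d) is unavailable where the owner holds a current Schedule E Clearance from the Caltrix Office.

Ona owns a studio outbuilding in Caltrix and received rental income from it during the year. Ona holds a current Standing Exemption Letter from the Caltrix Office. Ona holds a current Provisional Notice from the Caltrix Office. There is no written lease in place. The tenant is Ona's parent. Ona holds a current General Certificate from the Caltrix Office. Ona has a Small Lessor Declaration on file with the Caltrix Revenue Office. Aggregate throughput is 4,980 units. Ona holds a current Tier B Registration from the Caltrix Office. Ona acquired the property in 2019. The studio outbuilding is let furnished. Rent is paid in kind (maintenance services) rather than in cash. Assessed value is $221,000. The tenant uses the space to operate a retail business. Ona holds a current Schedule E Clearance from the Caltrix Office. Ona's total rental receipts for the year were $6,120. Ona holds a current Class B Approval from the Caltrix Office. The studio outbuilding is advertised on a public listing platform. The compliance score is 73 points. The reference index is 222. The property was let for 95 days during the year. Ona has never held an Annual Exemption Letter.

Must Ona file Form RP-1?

No — exception (b) applies; Ona is not required to file Form RP-1.

Exception (a)'s conditions are all satisfied: a current Tier B Registration is held; the tenant is an immediate family member; the property is let furnished. Turning to paragraph (e): (e) is triggered — a current General Certificate is held. (a) is therefore removed.
Exception (b) is satisfied on its face — the compliance score is 73 points, below the 82 points limit; a Small Lessor Declaration is on file; there is no written lease. Applying paragraphs (f)–(l): (f) operates (assessed value is $221,000, below the $248,500 limit), but is set aside by (g): (g) operates against (f): the space is let for business use. (h) is engaged (aggregate throughput is 4,980 units, less than the 5,620 units limit), but is overridden by (i): (i) is triggered — a current Standing Exemption Letter is held. (j) is triggered (a current Class B Approval is held), but is set aside by (k): (k) applies — the reference index is 222, below the 243 limit. (l), which would lift (k), does not operate here — the Annual Exemption Letter is not current. Exception (b) stands.
Exception (c) fails — total rental receipts for the year are $6,120, not below $5,900.
Exception (d) is satisfied on its face — the number of days the property was let is 95 days, under the 109 days limit; rent is paid in kind. But: (n) operates against (d): a current Schedule E Clearance is held. So (d) is unavailable.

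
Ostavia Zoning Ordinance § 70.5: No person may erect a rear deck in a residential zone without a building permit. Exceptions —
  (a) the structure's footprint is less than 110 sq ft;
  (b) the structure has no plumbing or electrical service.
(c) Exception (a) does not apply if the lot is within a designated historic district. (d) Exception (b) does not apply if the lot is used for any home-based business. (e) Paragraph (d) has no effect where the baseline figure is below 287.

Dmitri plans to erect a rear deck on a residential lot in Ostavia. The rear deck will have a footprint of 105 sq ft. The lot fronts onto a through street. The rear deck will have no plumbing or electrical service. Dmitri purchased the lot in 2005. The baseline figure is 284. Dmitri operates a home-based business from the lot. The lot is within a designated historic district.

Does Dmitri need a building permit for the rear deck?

Exception (a)'s conditions are all satisfied: the structure's footprint is 105 sq ft, less than the 110 sq ft limit. Turning to paragraph (c): (c) is triggered — the lot is in a historic district. (a) is therefore removed.
Exception (b)'s conditions are all satisfied: there is no plumbing or electrical service. Applying paragraphs (d)–(e): (d) applies (a home-based business operates on the lot), but is itself disapplied by (e): (e) operates — the baseline figure is 284, below the 287 limit. (b) remains available.

No — exception (b) applies; Dmitri does not need a building permit.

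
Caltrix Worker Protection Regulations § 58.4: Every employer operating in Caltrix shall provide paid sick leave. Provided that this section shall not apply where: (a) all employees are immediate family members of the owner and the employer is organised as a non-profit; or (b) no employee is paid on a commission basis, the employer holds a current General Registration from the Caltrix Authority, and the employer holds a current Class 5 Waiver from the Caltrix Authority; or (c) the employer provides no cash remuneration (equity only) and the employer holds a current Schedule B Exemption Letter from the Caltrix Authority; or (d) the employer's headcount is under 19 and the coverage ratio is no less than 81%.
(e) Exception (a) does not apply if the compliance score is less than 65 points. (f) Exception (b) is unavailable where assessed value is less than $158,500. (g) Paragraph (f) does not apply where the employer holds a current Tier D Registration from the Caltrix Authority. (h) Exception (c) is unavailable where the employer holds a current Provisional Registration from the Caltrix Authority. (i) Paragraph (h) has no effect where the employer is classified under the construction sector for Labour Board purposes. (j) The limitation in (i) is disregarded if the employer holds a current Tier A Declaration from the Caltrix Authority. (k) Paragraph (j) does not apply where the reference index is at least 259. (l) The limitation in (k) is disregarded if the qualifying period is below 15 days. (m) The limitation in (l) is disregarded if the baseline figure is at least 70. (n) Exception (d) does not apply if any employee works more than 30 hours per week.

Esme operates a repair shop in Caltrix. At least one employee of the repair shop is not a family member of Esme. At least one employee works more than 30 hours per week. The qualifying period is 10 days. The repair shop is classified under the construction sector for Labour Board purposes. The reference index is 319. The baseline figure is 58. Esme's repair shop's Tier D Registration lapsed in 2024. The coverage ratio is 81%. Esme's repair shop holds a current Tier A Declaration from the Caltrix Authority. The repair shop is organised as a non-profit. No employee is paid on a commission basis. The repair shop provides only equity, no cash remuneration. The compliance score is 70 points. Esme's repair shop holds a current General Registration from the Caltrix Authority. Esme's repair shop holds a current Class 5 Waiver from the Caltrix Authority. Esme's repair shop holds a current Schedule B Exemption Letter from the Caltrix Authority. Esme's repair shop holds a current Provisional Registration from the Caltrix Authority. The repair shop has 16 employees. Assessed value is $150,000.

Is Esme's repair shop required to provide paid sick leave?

Exception (a) requires that all employees are immediate family members of the owner; but at least one employee is not a family member, so (a) is unavailable.
Exception (b): no employee is paid on commission; a current General Registration is held; a current Class 5 Waiver is held — every condition holds. Turning to paragraphs (f)–(g): (f) is triggered — assessed value is $150,000, less than the $158,500 limit. (g) is not triggered (no current Tier D Registration is held), so (f) stands. So (b) is unavailable.
All of (c)'s requirements are met (remuneration is equity-only; a current Schedule B Exemption Letter is held). Turning to paragraphs (h)–(m): (h) operates against (c): a current Provisional Registration is held. (i) applies (the repair shop is classified under the construction sector), but yields to (j): (j) is triggered — a current Tier A Declaration is held. (k) would limit (j) — the reference index is 319, meeting the 259 threshold — but (l) sets (k) aside: (l) operates against (k): the qualifying period is 10 days, below the 15 days limit. (m), which would lift (l), is not triggered — the baseline figure is 58, short of 70. Exception (c) does not apply.
Exception (d) is satisfied on its face — the employer's headcount is 16, under the 19 limit; the coverage ratio is 81%, meeting the 81% threshold. However, paragraph (n) must be considered: (n) operates against (d): at least one employee exceeds 30 hours/week. So (d) is unavailable.
Every exception is unavailable, so the rule governs.

Yes — Esme's repair shop must provide paid sick leave.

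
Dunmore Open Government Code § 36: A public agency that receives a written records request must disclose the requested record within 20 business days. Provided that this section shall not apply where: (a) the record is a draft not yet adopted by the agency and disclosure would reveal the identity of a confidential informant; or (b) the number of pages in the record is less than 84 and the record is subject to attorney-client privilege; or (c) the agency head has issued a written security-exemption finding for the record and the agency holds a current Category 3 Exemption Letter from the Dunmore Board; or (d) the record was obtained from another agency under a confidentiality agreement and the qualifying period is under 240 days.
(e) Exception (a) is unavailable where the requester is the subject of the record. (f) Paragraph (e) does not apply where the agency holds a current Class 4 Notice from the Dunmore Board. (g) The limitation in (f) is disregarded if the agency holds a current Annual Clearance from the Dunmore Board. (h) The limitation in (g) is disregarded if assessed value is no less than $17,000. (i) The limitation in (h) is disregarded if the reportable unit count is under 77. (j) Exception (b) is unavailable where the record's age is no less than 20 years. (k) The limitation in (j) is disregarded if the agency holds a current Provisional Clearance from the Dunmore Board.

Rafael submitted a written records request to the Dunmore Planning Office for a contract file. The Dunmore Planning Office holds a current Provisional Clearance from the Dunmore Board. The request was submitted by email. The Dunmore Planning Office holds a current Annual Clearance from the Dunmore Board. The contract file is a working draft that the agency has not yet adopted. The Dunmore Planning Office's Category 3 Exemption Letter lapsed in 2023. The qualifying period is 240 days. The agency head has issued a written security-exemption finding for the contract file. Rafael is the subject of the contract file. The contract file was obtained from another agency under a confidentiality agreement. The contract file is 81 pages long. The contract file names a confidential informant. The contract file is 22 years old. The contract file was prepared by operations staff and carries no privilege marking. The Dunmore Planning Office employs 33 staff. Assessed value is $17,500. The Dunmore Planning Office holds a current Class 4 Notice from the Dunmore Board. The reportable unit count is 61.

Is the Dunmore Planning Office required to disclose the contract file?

Yes — the Dunmore Planning Office must disclose the contract file.

Exception (a) is satisfied on its face — the contract file is an unadopted draft; the contract file names a confidential informant. Turning to paragraphs (e)–(i): (e) operates — Rafael is the subject of the contract file. (f) is engaged (a current Class 4 Notice is held), but is itself disapplied by (g): (g) operates — a current Annual Clearance is held. (h) operates (assessed value is $17,500, meeting the $17,000 threshold), but is overridden by (i): (i) applies — the reportable unit count is 61, under the 77 limit. So (a) is unavailable.
Exception (b) does not apply: the contract file carries no privilege marking.
Exception (c) does not apply: the Category 3 Exemption Letter is not current.
Exception (d) fails — the qualifying period is 240 days, not under 240 days.
None of the exceptions is available; § 36 applies in full.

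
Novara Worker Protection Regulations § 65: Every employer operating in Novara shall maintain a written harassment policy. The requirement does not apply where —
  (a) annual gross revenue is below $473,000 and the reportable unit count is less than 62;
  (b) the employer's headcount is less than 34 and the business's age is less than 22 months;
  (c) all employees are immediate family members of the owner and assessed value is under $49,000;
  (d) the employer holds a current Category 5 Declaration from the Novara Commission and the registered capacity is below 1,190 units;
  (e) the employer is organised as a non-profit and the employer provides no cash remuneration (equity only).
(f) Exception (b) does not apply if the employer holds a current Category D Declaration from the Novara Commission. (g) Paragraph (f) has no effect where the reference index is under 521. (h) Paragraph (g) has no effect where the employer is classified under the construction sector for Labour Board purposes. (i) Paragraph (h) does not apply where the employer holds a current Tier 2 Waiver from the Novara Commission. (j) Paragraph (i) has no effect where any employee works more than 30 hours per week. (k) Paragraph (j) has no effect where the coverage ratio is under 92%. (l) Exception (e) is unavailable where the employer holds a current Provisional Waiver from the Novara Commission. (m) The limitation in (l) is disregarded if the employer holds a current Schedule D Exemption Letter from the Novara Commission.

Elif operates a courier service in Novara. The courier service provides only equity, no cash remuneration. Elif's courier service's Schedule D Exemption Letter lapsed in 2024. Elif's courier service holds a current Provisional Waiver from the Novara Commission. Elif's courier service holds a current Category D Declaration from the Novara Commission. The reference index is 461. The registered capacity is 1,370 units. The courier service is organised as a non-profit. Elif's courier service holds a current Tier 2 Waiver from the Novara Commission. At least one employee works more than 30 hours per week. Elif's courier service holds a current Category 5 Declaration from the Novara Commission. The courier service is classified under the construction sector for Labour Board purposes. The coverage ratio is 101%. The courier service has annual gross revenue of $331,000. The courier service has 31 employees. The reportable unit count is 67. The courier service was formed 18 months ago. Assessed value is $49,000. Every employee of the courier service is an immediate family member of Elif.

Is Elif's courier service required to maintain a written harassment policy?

Yes — Elif's courier service must maintain a written harassment policy.

Exception (a) requires that the reportable unit count is less than 62; but the reportable unit count is 67, not less than 62, so (a) is unavailable.
Exception (b): the employer's headcount is 31, less than the 34 limit; the business's age is 18 months, less than the 22 months limit — every condition holds. However, paragraphs (f)–(k) must be considered: (f) operates — a current Category D Declaration is held. (g) would limit (f) — the reference index is 461, under the 521 limit — but (h) sets (g) aside: (h) is engaged — the courier service is classified under the construction sector. (i) would limit (h) — a current Tier 2 Waiver is held — but (j) sets (i) aside: (j) operates against (i): at least one employee exceeds 30 hours/week. (k), which would lift (j), is not engaged — the coverage ratio is 101%, not under 92%. Exception (b) does not apply.
Exception (c) does not apply: assessed value is $49,000, not under $49,000.
Exception (d) fails — the registered capacity is 1,370 units, not below 1,190 units.
Exception (e)'s conditions are all satisfied: the employer is a non-profit; remuneration is equity-only. However, paragraphs (l)–(m) must be considered: (l) operates against (e): a current Provisional Waiver is held. (m) is inapplicable (no current Schedule D Exemption Letter is held), so (l) stands. So (e) is unavailable.
No exception applies. The general rule governs.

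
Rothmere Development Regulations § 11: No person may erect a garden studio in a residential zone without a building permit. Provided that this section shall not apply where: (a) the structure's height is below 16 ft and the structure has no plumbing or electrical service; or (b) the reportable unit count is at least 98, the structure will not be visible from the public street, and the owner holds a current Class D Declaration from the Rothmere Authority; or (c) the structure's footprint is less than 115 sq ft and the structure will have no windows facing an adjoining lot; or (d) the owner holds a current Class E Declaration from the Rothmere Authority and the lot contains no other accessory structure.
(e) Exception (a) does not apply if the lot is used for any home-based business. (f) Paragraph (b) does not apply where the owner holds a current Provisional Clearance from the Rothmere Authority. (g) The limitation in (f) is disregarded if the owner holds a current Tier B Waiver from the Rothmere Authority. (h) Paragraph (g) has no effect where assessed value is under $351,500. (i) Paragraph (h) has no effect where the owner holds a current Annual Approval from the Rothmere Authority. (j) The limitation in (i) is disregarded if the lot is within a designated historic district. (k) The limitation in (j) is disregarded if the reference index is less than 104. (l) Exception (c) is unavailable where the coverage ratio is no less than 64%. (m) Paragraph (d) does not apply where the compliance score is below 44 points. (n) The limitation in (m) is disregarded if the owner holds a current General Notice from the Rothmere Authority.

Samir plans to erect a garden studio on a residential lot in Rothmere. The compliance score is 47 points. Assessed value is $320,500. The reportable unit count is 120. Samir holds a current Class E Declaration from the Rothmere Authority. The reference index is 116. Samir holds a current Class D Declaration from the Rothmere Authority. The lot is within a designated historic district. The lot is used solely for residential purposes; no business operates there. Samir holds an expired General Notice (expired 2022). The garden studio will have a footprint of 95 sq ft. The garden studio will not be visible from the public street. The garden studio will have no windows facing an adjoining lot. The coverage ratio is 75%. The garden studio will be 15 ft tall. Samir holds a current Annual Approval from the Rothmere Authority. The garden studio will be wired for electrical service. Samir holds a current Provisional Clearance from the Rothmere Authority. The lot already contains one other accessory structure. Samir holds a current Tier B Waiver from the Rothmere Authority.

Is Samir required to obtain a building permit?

Yes — Samir must obtain a building permit.

Exception (a) requires that the structure has no plumbing or electrical service; but electrical service is planned, so (a) is unavailable.
All of (b)'s requirements are met (the reportable unit count is 120, meeting the 98 threshold; the structure will not be visible from the street; a current Class D Declaration is held). Turning to paragraphs (f)–(k): (f) is triggered — a current Provisional Clearance is held. (g) is triggered (a current Tier B Waiver is held), but yields to (h): (h) is engaged — assessed value is $320,500, under the $351,500 limit. (i) would limit (h) — a current Annual Approval is held — but (j) sets (i) aside: (j) operates against (i): the lot is in a historic district. (k), which would lift (j), is not triggered — the reference index is 116, not less than 104. (b) is therefore removed.
All of (c)'s requirements are met (the structure's footprint is 95 sq ft, less than the 115 sq ft limit; no windows face an adjoining lot). However, paragraph (l) must be considered: (l) applies — the coverage ratio is 75%, meeting the 64% threshold. So (c) is unavailable.
Exception (d) does not apply: the lot already has another accessory structure.
None of the exceptions is available; § 11 applies in full.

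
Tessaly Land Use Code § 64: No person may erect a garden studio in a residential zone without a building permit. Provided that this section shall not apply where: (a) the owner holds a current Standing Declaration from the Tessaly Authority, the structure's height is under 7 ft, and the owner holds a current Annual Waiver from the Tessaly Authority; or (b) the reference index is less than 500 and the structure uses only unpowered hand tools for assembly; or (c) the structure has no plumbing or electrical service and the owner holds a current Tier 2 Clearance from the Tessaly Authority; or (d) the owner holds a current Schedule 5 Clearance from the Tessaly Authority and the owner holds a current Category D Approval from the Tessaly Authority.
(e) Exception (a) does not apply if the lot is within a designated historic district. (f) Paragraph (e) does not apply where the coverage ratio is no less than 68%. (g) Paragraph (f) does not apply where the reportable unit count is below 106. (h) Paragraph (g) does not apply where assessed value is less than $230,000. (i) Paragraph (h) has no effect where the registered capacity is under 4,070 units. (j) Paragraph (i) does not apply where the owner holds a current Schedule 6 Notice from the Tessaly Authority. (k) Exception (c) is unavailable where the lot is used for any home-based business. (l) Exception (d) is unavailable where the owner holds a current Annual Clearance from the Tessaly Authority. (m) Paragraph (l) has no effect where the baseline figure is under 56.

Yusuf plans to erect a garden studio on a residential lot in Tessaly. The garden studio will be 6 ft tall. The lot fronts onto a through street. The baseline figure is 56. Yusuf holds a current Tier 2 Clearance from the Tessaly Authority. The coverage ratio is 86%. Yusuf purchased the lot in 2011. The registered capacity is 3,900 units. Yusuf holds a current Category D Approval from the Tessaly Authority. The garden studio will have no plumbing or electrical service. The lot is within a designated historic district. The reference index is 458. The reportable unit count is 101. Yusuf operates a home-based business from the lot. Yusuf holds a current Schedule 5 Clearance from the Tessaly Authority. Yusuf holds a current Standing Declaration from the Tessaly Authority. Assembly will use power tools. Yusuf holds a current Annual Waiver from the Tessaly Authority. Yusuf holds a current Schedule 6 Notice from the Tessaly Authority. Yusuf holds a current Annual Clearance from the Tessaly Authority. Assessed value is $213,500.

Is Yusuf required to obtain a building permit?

Exception (a)'s conditions are all satisfied: a current Standing Declaration is held; the structure's height is 6 ft, under the 7 ft limit; a current Annual Waiver is held. Under paragraphs (e)–(j): (e) would limit (a) — the lot is in a historic district — but (f) sets (e) aside: (f) operates against (e): the coverage ratio is 86%, meeting the 68% threshold. (g) would limit (f) — the reportable unit count is 101, below the 106 limit — but (h) sets (g) aside: (h) operates — assessed value is $213,500, less than the $230,000 limit. (i) applies (the registered capacity is 3,900 units, under the 4,070 units limit), but yields to (j): (j) is triggered — a current Schedule 6 Notice is held. Exception (a) stands.
Exception (b) does not apply: assembly uses power tools.
Exception (c) is satisfied on its face — there is no plumbing or electrical service; a current Tier 2 Clearance is held. But: (k) operates against (c): a home-based business operates on the lot. (c) is therefore removed.
Exception (d)'s conditions are all satisfied: a current Schedule 5 Clearance is held; a current Category D Approval is held. Turning to paragraphs (l)–(m): (l) operates against (d): a current Annual Clearance is held. (m), which would lift (l), does not operate here — the baseline figure is 56, not under 56. So (d) is unavailable.

No — exception (a) applies; Yusuf does not need a building permit.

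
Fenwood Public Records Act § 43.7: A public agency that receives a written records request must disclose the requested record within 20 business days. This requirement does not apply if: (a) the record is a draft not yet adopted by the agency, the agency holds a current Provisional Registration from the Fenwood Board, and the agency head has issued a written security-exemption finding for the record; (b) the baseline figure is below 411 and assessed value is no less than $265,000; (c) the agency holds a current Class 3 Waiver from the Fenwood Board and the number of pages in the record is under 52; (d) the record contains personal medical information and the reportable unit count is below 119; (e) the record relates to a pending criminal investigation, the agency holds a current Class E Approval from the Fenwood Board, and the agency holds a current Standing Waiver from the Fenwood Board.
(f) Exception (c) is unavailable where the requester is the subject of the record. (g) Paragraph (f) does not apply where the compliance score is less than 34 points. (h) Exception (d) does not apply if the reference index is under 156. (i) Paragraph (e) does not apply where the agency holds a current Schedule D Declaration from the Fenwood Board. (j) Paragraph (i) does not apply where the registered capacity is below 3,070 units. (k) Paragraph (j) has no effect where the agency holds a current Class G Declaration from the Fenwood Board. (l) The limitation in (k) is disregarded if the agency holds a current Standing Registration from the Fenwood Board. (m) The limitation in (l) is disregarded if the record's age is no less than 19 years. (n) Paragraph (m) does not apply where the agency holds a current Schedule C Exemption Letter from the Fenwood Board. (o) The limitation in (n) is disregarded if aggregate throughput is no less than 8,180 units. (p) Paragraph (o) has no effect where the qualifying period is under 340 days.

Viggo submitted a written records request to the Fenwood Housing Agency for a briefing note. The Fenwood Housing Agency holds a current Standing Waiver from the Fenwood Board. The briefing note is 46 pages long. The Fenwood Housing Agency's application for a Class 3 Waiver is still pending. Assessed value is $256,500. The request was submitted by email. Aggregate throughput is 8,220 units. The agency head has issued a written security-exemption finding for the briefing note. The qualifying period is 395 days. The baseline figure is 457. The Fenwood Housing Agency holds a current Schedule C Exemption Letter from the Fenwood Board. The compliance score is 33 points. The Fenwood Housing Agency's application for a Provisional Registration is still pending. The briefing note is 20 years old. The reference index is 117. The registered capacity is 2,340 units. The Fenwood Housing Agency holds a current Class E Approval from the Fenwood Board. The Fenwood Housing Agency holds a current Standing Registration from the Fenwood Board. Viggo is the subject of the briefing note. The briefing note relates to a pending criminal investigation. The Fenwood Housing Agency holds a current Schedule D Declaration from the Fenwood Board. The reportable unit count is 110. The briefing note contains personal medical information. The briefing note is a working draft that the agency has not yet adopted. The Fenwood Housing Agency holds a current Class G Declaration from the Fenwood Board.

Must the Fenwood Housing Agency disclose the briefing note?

Yes — the Fenwood Housing Agency must disclose the briefing note.

Exception (a) requires that the agency holds a current Provisional Registration from the Fenwood Board; but there is no Provisional Registration in force, so (a) is unavailable.
Exception (b) requires that the baseline figure is below 411; but the baseline figure is 457, not below 411, so (b) is unavailable.
Exception (c) does not apply: the Class 3 Waiver is not current.
All of (d)'s requirements are met (the briefing note contains personal medical information; the reportable unit count is 110, below the 119 limit). However, paragraph (h) must be considered: (h) applies — the reference index is 117, under the 156 limit. Exception (d) does not apply.
Exception (e) is satisfied on its face — the briefing note relates to a pending investigation; a current Class E Approval is held; a current Standing Waiver is held. However, paragraphs (i)–(p) must be considered: (i) operates against (e): a current Schedule D Declaration is held. (j) would limit (i) — the registered capacity is 2,340 units, below the 3,070 units limit — but (k) sets (j) aside: (k) operates against (j): a current Class G Declaration is held. (l) applies (a current Standing Registration is held), but is displaced by (m): (m) is engaged — the record's age is 20 years, meeting the 19 years threshold. (n) applies (a current Schedule C Exemption Letter is held), but is set aside by (o): (o) operates — aggregate throughput is 8,220 units, meeting the 8,180 units threshold. (p), which would lift (o), does not operate here — the qualifying period is 395 days, not under 340 days. (e) is therefore removed.
No exception applies. The general rule governs.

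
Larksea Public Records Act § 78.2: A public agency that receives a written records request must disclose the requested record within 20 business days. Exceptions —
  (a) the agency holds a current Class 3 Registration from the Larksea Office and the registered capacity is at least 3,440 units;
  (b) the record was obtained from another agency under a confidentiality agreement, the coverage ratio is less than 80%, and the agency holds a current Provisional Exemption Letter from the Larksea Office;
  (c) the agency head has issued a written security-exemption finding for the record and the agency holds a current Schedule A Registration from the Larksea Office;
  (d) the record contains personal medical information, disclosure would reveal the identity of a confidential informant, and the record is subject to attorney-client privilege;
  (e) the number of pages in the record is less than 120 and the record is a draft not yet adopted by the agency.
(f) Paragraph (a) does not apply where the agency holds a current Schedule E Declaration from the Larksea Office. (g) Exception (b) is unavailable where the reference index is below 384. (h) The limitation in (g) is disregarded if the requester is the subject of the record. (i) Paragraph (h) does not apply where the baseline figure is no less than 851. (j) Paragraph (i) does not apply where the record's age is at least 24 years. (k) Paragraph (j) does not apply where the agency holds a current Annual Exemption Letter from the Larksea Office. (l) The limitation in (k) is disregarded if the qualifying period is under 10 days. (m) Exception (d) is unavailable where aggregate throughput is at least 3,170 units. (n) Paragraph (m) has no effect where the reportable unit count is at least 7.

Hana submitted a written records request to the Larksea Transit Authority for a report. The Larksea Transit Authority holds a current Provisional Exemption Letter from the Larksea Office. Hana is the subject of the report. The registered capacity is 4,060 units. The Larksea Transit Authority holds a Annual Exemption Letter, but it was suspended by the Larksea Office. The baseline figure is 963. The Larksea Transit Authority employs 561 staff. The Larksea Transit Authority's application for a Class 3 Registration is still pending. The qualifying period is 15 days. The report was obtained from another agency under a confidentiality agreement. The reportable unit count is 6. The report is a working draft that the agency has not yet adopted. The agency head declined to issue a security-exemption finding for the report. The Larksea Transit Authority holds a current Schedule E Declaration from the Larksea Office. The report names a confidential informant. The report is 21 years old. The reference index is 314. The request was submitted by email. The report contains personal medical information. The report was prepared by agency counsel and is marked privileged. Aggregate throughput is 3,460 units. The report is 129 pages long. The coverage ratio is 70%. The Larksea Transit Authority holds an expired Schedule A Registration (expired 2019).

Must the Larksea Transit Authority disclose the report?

Yes — the Larksea Transit Authority must disclose the report.

Exception (a) requires that the agency holds a current Class 3 Registration from the Larksea Office; but there is no Class 3 Registration in force, so (a) is unavailable.
All of (b)'s requirements are met (the report was obtained under a confidentiality agreement; the coverage ratio is 70%, less than the 80% limit; a current Provisional Exemption Letter is held). However, paragraphs (g)–(l) must be considered: (g) operates against (b): the reference index is 314, below the 384 limit. (h) would limit (g) — Hana is the subject of the report — but (i) sets (h) aside: (i) is triggered — the baseline figure is 963, meeting the 851 threshold. (j) does not operate here (the record's age is 21 years, short of 24 years), so (i) stands. So (b) is unavailable.
Exception (c) requires that the agency head has issued a written security-exemption finding for the record; but the agency head declined to issue a security-exemption finding, so (c) is unavailable.
Exception (d): the report contains personal medical information; the report names a confidential informant; the report is privileged — every condition holds. But applying paragraphs (m)–(n): (m) is triggered — aggregate throughput is 3,460 units, meeting the 3,170 units threshold. (n) is not triggered (the reportable unit count is 6, short of 7), so (m) stands. (d) is therefore removed.
Exception (e) requires that the number of pages in the record is less than 120; but the number of pages in the record is 129, not less than 120, so (e) is unavailable.
None of the exceptions is available; § 78.2 applies in full.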